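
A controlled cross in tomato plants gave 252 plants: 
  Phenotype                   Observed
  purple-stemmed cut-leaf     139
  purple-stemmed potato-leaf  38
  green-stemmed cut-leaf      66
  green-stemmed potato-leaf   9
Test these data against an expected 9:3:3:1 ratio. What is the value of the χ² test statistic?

Under the 9:3:3:1 hypothesis (Σ ratio = 16, N = 252):
  purple-stemmed cut-leaf: 252 × 9/16 = 141.75
  purple-stemmed potato-leaf: 252 × 3/16 = 47.25
  green-stemmed cut-leaf: 252 × 3/16 = 47.25
  green-stemmed potato-leaf: 252 × 1/16 = 15.75
χ² = Σ (O − E)² / E
  purple-stemmed cut-leaf: (139 − 141.75)² / 141.75 = 0.0534
  purple-stemmed potato-leaf: (38 − 47.25)² / 47.25 = 1.8108
  green-stemmed cut-leaf: (66 − 47.25)² / 47.25 = 7.4405
  green-stemmed potato-leaf: (9 − 15.75)² / 15.75 = 2.8929
χ² = 0.0534 + 1.8108 + 7.4405 + 2.8929 = 12.1976 ≈ 12.198

12.198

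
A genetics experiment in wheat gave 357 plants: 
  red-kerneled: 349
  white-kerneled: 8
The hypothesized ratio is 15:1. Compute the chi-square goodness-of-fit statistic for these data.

9.793

Total ratio parts = 16. Expected numbers out of 357:
  red-kerneled: 357 × 15/16 = 334.6875
  white-kerneled: 357 × 1/16 = 22.3125
χ² = Σ (O − E)² / E
  red-kerneled: (349 − 334.6875)² / 334.6875 = 0.6121
  white-kerneled: (8 − 22.3125)² / 22.3125 = 9.1808
χ² = 0.6121 + 9.1808 = 9.7929 ≈ 9.793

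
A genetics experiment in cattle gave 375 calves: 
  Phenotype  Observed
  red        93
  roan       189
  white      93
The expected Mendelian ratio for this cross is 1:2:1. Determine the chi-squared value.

Under the 1:2:1 hypothesis (Σ ratio = 4, N = 375):
  red: 375 × 1/4 = 93.75
  roan: 375 × 2/4 = 187.5
  white: 375 × 1/4 = 93.75
χ² = Σ (O − E)² / E
  red: (93 − 93.75)² / 93.75 = 0.0060
  roan: (189 − 187.5)² / 187.5 = 0.0120
  white: (93 − 93.75)² / 93.75 = 0.0060
χ² = 0.0060 + 0.0120 + 0.0060 = 0.024

0.024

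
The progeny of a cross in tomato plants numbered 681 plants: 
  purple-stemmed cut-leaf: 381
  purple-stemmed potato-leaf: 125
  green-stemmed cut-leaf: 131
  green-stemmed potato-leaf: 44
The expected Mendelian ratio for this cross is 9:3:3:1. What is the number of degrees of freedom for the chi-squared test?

A goodness-of-fit test with 4 phenotype classes has df = 4 − 1 = 3.

3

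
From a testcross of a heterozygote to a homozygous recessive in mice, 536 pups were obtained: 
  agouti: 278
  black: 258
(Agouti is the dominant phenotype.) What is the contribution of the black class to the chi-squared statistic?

0.373

A testcross of a heterozygote (Aa × aa) gives a 1:1 phenotypic ratio.
The 1:1 ratio has 2 parts, so with N = 536 the expected counts are:
  agouti: 536 × 1/2 = 268
  black: 536 × 1/2 = 268
Contribution of black: (258 − 268)² / 268 = 0.3731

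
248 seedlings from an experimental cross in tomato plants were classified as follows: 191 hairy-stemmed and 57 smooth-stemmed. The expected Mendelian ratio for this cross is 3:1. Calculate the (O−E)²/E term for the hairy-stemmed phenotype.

Expected counts for N = 248 under a 3:1 ratio (total parts = 4):
  hairy-stemmed: 248 × 3/4 = 186
  smooth-stemmed: 248 × 1/4 = 62
Contribution of hairy-stemmed: (191 − 186)² / 186 = 0.1344

0.134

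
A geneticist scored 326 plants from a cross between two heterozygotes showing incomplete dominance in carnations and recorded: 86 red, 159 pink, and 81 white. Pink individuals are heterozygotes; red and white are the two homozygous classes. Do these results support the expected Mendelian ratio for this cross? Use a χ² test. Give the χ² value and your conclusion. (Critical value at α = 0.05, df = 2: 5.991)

With incomplete dominance, a heterozygote × heterozygote cross gives a 1:2:1 phenotypic ratio.
The 1:2:1 ratio has 4 parts, so with N = 326 the expected counts are:
  red: 326 × 1/4 = 81.5
  pink: 326 × 2/4 = 163
  white: 326 × 1/4 = 81.5
χ² = Σ (O − E)² / E
  red: (86 − 81.5)² / 81.5 = 0.2485
  pink: (159 − 163)² / 163 = 0.0982
  white: (81 − 81.5)² / 81.5 = 0.0031
χ² = 0.2485 + 0.0982 + 0.0031 = 0.3498 ≈ 0.350
Degrees of freedom = 3 − 1 = 2; critical value at α = 0.05 is 5.991.
Since 0.350 < 5.991, we fail to reject the null hypothesis — the data are consistent with the 1:2:1 ratio.

0.350; consistent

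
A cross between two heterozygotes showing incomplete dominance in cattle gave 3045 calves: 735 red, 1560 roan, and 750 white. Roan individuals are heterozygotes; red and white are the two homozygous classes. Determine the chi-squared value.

With incomplete dominance, a heterozygote × heterozygote cross gives a 1:2:1 phenotypic ratio.
Total ratio parts = 4. Expected numbers out of 3045:
  red: 3045 × 1/4 = 761.25
  roan: 3045 × 2/4 = 1522.5
  white: 3045 × 1/4 = 761.25
χ² = Σ (O − E)² / E
  red: (735 − 761.25)² / 761.25 = 0.9052
  roan: (1560 − 1522.5)² / 1522.5 = 0.9236
  white: (750 − 761.25)² / 761.25 = 0.1663
χ² = 0.9052 + 0.9236 + 0.1663 = 1.9951 ≈ 1.995

1.995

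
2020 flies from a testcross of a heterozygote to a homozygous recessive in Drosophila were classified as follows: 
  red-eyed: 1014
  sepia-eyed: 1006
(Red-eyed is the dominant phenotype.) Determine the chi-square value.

A testcross of a heterozygote (Aa × aa) gives a 1:1 phenotypic ratio.
Total ratio parts = 2. Expected numbers out of 2020:
  red-eyed: 2020 × 1/2 = 1010
  sepia-eyed: 2020 × 1/2 = 1010
χ² = Σ (O − E)² / E
  red-eyed: (1014 − 1010)² / 1010 = 0.0158
  sepia-eyed: (1006 − 1010)² / 1010 = 0.0158
χ² = 0.0158 + 0.0158 = 0.0316 ≈ 0.032

0.032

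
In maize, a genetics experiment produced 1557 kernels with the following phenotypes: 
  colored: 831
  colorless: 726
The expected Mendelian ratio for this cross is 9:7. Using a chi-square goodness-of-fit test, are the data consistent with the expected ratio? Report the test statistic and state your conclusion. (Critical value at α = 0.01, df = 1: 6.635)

5.241; consistent

Total ratio parts = 16. Expected numbers out of 1557:
  colored: 1557 × 9/16 = 875.8125
  colorless: 1557 × 7/16 = 681.1875
χ² = Σ (O − E)² / E
  colored: (831 − 875.8125)² / 875.8125 = 2.2929
  colorless: (726 − 681.1875)² / 681.1875 = 2.9480
χ² = 2.2929 + 2.9480 = 5.2409 ≈ 5.241
Degrees of freedom = 2 − 1 = 1; critical value at α = 0.01 is 6.635.
Since 5.241 < 6.635, we fail to reject the null hypothesis — the data are consistent with the 9:7 ratio.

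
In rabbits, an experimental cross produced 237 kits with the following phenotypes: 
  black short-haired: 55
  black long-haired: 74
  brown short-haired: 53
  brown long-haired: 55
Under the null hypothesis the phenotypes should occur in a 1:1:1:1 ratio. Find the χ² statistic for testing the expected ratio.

4.941

Under the 1:1:1:1 hypothesis (Σ ratio = 4, N = 237):
  black short-haired: 237 × 1/4 = 59.25
  black long-haired: 237 × 1/4 = 59.25
  brown short-haired: 237 × 1/4 = 59.25
  brown long-haired: 237 × 1/4 = 59.25
χ² = Σ (O − E)² / E
  black short-haired: (55 − 59.25)² / 59.25 = 0.3049
  black long-haired: (74 − 59.25)² / 59.25 = 3.6719
  brown short-haired: (53 − 59.25)² / 59.25 = 0.6593
  brown long-haired: (55 − 59.25)² / 59.25 = 0.3049
χ² = 0.3049 + 3.6719 + 0.6593 + 0.3049 = 4.941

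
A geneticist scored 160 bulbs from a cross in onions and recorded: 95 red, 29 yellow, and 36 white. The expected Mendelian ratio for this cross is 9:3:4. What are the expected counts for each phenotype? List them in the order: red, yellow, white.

The 9:3:4 ratio has 16 parts, so with N = 160 the expected counts are:
  red: 160 × 9/16 = 90
  yellow: 160 × 3/16 = 30
  white: 160 × 4/16 = 40

90, 30, 40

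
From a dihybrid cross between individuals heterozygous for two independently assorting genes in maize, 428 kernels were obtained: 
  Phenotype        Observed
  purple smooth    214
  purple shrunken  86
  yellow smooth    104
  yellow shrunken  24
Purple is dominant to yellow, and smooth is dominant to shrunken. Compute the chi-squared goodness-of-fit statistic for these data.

A dihybrid F₂ with independent assortment and complete dominance at both loci gives a 9:3:3:1 phenotypic ratio.
Total ratio parts = 16. Expected numbers out of 428:
  purple smooth: 428 × 9/16 = 240.75
  purple shrunken: 428 × 3/16 = 80.25
  yellow smooth: 428 × 3/16 = 80.25
  yellow shrunken: 428 × 1/16 = 26.75
χ² = Σ (O − E)² / E
  purple smooth: (214 − 240.75)² / 240.75 = 2.9722
  purple shrunken: (86 − 80.25)² / 80.25 = 0.4120
  yellow smooth: (104 − 80.25)² / 80.25 = 7.0288
  yellow shrunken: (24 − 26.75)² / 26.75 = 0.2827
χ² = 2.9722 + 0.4120 + 7.0288 + 0.2827 = 10.6957 ≈ 10.696

10.696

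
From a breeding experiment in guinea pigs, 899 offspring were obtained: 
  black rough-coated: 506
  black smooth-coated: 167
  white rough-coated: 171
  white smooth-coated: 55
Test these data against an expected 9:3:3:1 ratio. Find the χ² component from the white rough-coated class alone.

Under the 9:3:3:1 hypothesis (Σ ratio = 16, N = 899):
  black rough-coated: 899 × 9/16 = 505.6875
  black smooth-coated: 899 × 3/16 = 168.5625
  white rough-coated: 899 × 3/16 = 168.5625
  white smooth-coated: 899 × 1/16 = 56.1875
Contribution of white rough-coated: (171 − 168.5625)² / 168.5625 = 0.0352

0.035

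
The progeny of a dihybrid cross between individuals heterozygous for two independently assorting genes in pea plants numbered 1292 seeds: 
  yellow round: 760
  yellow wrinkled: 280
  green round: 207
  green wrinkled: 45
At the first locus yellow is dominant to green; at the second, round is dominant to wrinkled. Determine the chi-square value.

28.361

A dihybrid F₂ with independent assortment and complete dominance at both loci gives a 9:3:3:1 phenotypic ratio.
Total ratio parts = 16. Expected numbers out of 1292:
  yellow round: 1292 × 9/16 = 726.75
  yellow wrinkled: 1292 × 3/16 = 242.25
  green round: 1292 × 3/16 = 242.25
  green wrinkled: 1292 × 1/16 = 80.75
χ² = Σ (O − E)² / E
  yellow round: (760 − 726.75)² / 726.75 = 1.5212
  yellow wrinkled: (280 − 242.25)² / 242.25 = 5.8826
  green round: (207 − 242.25)² / 242.25 = 5.1293
  green wrinkled: (45 − 80.75)² / 80.75 = 15.8274
χ² = 1.5212 + 5.8826 + 5.1293 + 15.8274 = 28.3605 ≈ 28.361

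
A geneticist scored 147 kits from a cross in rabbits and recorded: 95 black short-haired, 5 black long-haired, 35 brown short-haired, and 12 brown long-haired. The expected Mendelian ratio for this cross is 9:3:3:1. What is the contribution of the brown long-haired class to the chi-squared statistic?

Total ratio parts = 16. Expected numbers out of 147:
  black short-haired: 147 × 9/16 = 82.6875
  black long-haired: 147 × 3/16 = 27.5625
  brown short-haired: 147 × 3/16 = 27.5625
  brown long-haired: 147 × 1/16 = 9.1875
Contribution of brown long-haired: (12 − 9.1875)² / 9.1875 = 0.8610

0.861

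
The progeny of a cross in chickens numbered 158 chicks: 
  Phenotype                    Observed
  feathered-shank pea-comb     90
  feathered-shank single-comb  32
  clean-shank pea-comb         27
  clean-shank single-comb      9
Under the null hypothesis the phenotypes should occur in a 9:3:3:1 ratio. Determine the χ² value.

Under the 9:3:3:1 hypothesis (Σ ratio = 16, N = 158):
  feathered-shank pea-comb: 158 × 9/16 = 88.875
  feathered-shank single-comb: 158 × 3/16 = 29.625
  clean-shank pea-comb: 158 × 3/16 = 29.625
  clean-shank single-comb: 158 × 1/16 = 9.875
χ² = Σ (O − E)² / E
  feathered-shank pea-comb: (90 − 88.875)² / 88.875 = 0.0142
  feathered-shank single-comb: (32 − 29.625)² / 29.625 = 0.1904
  clean-shank pea-comb: (27 − 29.625)² / 29.625 = 0.2326
  clean-shank single-comb: (9 − 9.875)² / 9.875 = 0.0775
χ² = 0.0142 + 0.1904 + 0.2326 + 0.0775 = 0.5147 ≈ 0.515

0.515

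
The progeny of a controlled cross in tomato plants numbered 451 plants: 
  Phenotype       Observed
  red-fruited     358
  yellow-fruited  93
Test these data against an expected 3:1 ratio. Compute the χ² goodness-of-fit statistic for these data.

4.613

Under the 3:1 hypothesis (Σ ratio = 4, N = 451):
  red-fruited: 451 × 3/4 = 338.25
  yellow-fruited: 451 × 1/4 = 112.75
χ² = Σ (O − E)² / E
  red-fruited: (358 − 338.25)² / 338.25 = 1.1532
  yellow-fruited: (93 − 112.75)² / 112.75 = 3.4595
χ² = 1.1532 + 3.4595 = 4.6127 ≈ 4.613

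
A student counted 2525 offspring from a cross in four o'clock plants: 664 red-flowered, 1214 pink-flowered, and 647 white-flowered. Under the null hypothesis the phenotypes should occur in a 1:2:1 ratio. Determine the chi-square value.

3.955

The 1:2:1 ratio has 4 parts, so with N = 2525 the expected counts are:
  red-flowered: 2525 × 1/4 = 631.25
  pink-flowered: 2525 × 2/4 = 1262.5
  white-flowered: 2525 × 1/4 = 631.25
χ² = Σ (O − E)² / E
  red-flowered: (664 − 631.25)² / 631.25 = 1.6991
  pink-flowered: (1214 − 1262.5)² / 1262.5 = 1.8632
  white-flowered: (647 − 631.25)² / 631.25 = 0.3930
χ² = 1.6991 + 1.8632 + 0.3930 = 3.9553 ≈ 3.955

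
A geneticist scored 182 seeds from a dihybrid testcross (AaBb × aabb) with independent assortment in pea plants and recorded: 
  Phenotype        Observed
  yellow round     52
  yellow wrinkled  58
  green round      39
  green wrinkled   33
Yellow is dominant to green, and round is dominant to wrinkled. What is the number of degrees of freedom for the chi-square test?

A dihybrid testcross with independent assortment gives a 1:1:1:1 ratio.
A goodness-of-fit test with 4 phenotype classes has df = 4 − 1 = 3.

3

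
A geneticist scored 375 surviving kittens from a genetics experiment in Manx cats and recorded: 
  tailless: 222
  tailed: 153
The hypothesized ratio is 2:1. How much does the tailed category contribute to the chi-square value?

Expected counts for N = 375 under a 2:1 ratio (total parts = 3):
  tailless: 375 × 2/3 = 250
  tailed: 375 × 1/3 = 125
Contribution of tailed: (153 − 125)² / 125 = 6.2720

6.272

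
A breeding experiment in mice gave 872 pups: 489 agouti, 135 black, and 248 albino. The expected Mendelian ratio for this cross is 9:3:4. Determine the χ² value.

The 9:3:4 ratio has 16 parts, so with N = 872 the expected counts are:
  agouti: 872 × 9/16 = 490.5
  black: 872 × 3/16 = 163.5
  albino: 872 × 4/16 = 218
χ² = Σ (O − E)² / E
  agouti: (489 − 490.5)² / 490.5 = 0.0046
  black: (135 − 163.5)² / 163.5 = 4.9679
  albino: (248 − 218)² / 218 = 4.1284
χ² = 0.0046 + 4.9679 + 4.1284 = 9.1009 ≈ 9.101

9.101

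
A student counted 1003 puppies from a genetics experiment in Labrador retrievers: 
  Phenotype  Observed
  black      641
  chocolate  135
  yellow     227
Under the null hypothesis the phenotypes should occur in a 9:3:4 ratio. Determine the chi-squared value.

27.679

Expected counts for N = 1003 under a 9:3:4 ratio (total parts = 16):
  black: 1003 × 9/16 = 564.1875
  chocolate: 1003 × 3/16 = 188.0625
  yellow: 1003 × 4/16 = 250.75
χ² = Σ (O − E)² / E
  black: (641 − 564.1875)² / 564.1875 = 10.4578
  chocolate: (135 − 188.0625)² / 188.0625 = 14.9718
  yellow: (227 − 250.75)² / 250.75 = 2.2495
χ² = 10.4578 + 14.9718 + 2.2495 = 27.6791 ≈ 27.679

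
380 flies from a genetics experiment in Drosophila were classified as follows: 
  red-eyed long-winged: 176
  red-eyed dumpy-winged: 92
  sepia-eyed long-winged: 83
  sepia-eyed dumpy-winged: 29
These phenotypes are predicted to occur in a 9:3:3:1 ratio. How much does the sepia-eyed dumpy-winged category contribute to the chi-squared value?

Under the 9:3:3:1 hypothesis (Σ ratio = 16, N = 380):
  red-eyed long-winged: 380 × 9/16 = 213.75
  red-eyed dumpy-winged: 380 × 3/16 = 71.25
  sepia-eyed long-winged: 380 × 3/16 = 71.25
  sepia-eyed dumpy-winged: 380 × 1/16 = 23.75
Contribution of sepia-eyed dumpy-winged: (29 − 23.75)² / 23.75 = 1.1605

1.161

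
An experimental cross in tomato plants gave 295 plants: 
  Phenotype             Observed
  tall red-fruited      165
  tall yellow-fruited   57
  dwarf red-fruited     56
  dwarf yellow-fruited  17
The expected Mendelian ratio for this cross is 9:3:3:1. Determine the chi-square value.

Expected counts for N = 295 under a 9:3:3:1 ratio (total parts = 16):
  tall red-fruited: 295 × 9/16 = 165.9375
  tall yellow-fruited: 295 × 3/16 = 55.3125
  dwarf red-fruited: 295 × 3/16 = 55.3125
  dwarf yellow-fruited: 295 × 1/16 = 18.4375
χ² = Σ (O − E)² / E
  tall red-fruited: (165 − 165.9375)² / 165.9375 = 0.0053
  tall yellow-fruited: (57 − 55.3125)² / 55.3125 = 0.0515
  dwarf red-fruited: (56 − 55.3125)² / 55.3125 = 0.0085
  dwarf yellow-fruited: (17 − 18.4375)² / 18.4375 = 0.1121
χ² = 0.0053 + 0.0515 + 0.0085 + 0.1121 = 0.1774 ≈ 0.177

0.177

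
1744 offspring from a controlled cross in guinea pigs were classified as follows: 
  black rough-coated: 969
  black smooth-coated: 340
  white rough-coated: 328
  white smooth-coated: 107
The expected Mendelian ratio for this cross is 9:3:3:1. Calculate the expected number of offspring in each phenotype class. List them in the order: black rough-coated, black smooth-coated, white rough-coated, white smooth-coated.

The 9:3:3:1 ratio has 16 parts, so with N = 1744 the expected counts are:
  black rough-coated: 1744 × 9/16 = 981
  black smooth-coated: 1744 × 3/16 = 327
  white rough-coated: 1744 × 3/16 = 327
  white smooth-coated: 1744 × 1/16 = 109

981, 327, 327, 109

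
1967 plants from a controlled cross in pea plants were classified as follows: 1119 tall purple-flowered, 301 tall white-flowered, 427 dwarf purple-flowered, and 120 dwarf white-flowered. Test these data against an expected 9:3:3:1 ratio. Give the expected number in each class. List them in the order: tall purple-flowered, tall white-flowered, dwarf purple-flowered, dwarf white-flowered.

1106.4375, 368.8125, 368.8125, 122.9375

Under the 9:3:3:1 hypothesis (Σ ratio = 16, N = 1967):
  tall purple-flowered: 1967 × 9/16 = 1106.4375
  tall white-flowered: 1967 × 3/16 = 368.8125
  dwarf purple-flowered: 1967 × 3/16 = 368.8125
  dwarf white-flowered: 1967 × 1/16 = 122.9375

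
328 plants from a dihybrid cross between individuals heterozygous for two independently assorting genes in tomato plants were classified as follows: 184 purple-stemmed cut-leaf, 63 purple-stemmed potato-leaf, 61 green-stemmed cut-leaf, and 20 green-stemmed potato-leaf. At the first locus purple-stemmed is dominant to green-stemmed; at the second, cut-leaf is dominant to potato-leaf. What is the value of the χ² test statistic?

A dihybrid F₂ with independent assortment and complete dominance at both loci gives a 9:3:3:1 phenotypic ratio.
The 9:3:3:1 ratio has 16 parts, so with N = 328 the expected counts are:
  purple-stemmed cut-leaf: 328 × 9/16 = 184.5
  purple-stemmed potato-leaf: 328 × 3/16 = 61.5
  green-stemmed cut-leaf: 328 × 3/16 = 61.5
  green-stemmed potato-leaf: 328 × 1/16 = 20.5
χ² = Σ (O − E)² / E
  purple-stemmed cut-leaf: (184 − 184.5)² / 184.5 = 0.0014
  purple-stemmed potato-leaf: (63 − 61.5)² / 61.5 = 0.0366
  green-stemmed cut-leaf: (61 − 61.5)² / 61.5 = 0.0041
  green-stemmed potato-leaf: (20 − 20.5)² / 20.5 = 0.0122
χ² = 0.0014 + 0.0366 + 0.0041 + 0.0122 = 0.0543 ≈ 0.054

0.054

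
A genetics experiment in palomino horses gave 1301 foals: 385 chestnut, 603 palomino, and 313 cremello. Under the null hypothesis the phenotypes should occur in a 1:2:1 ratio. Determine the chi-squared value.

The 1:2:1 ratio has 4 parts, so with N = 1301 the expected counts are:
  chestnut: 1301 × 1/4 = 325.25
  palomino: 1301 × 2/4 = 650.5
  cremello: 1301 × 1/4 = 325.25
χ² = Σ (O − E)² / E
  chestnut: (385 − 325.25)² / 325.25 = 10.9764
  palomino: (603 − 650.5)² / 650.5 = 3.4685
  cremello: (313 − 325.25)² / 325.25 = 0.4614
χ² = 10.9764 + 3.4685 + 0.4614 = 14.9063 ≈ 14.906

14.906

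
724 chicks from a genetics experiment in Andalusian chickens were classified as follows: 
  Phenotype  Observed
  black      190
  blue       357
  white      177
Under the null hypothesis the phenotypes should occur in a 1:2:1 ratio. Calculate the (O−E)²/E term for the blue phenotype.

The 1:2:1 ratio has 4 parts, so with N = 724 the expected counts are:
  black: 724 × 1/4 = 181
  blue: 724 × 2/4 = 362
  white: 724 × 1/4 = 181
Contribution of blue: (357 − 362)² / 362 = 0.0691

0.069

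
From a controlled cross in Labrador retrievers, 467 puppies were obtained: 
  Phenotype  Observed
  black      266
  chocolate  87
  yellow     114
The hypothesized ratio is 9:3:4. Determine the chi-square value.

0.110

Expected counts for N = 467 under a 9:3:4 ratio (total parts = 16):
  black: 467 × 9/16 = 262.6875
  chocolate: 467 × 3/16 = 87.5625
  yellow: 467 × 4/16 = 116.75
χ² = Σ (O − E)² / E
  black: (266 − 262.6875)² / 262.6875 = 0.0418
  chocolate: (87 − 87.5625)² / 87.5625 = 0.0036
  yellow: (114 − 116.75)² / 116.75 = 0.0648
χ² = 0.0418 + 0.0036 + 0.0648 = 0.1102 ≈ 0.110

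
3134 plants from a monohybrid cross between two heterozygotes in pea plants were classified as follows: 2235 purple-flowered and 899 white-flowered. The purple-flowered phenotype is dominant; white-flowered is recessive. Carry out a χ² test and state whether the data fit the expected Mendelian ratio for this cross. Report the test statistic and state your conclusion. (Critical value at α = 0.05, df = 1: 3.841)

For a monohybrid cross between heterozygotes with complete dominance, the expected phenotypic ratio is 3:1.
Total ratio parts = 4. Expected numbers out of 3134:
  purple-flowered: 3134 × 3/4 = 2350.5
  white-flowered: 3134 × 1/4 = 783.5
χ² = Σ (O − E)² / E
  purple-flowered: (2235 − 2350.5)² / 2350.5 = 5.6755
  white-flowered: (899 − 783.5)² / 783.5 = 17.0265
χ² = 5.6755 + 17.0265 = 22.702
Degrees of freedom = 2 − 1 = 1; critical value at α = 0.05 is 3.841.
Since 22.702 > 3.841, we reject the null hypothesis — the data do not fit the 3:1 ratio.

22.702; not consistent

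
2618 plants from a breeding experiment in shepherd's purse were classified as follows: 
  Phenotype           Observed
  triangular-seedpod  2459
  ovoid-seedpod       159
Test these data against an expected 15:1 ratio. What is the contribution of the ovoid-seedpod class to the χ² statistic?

0.131

Total ratio parts = 16. Expected numbers out of 2618:
  triangular-seedpod: 2618 × 15/16 = 2454.375
  ovoid-seedpod: 2618 × 1/16 = 163.625
Contribution of ovoid-seedpod: (159 − 163.625)² / 163.625 = 0.1307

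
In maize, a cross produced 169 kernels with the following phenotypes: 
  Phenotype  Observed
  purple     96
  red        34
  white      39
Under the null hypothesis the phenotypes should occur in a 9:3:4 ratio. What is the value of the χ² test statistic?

0.428

Expected counts for N = 169 under a 9:3:4 ratio (total parts = 16):
  purple: 169 × 9/16 = 95.0625
  red: 169 × 3/16 = 31.6875
  white: 169 × 4/16 = 42.25
χ² = Σ (O − E)² / E
  purple: (96 − 95.0625)² / 95.0625 = 0.0092
  red: (34 − 31.6875)² / 31.6875 = 0.1688
  white: (39 − 42.25)² / 42.25 = 0.2500
χ² = 0.0092 + 0.1688 + 0.2500 = 0.428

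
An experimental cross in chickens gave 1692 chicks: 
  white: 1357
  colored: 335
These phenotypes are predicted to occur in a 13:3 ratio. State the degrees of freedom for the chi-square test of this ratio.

1

A goodness-of-fit test with 2 phenotype classes has df = 2 − 1 = 1.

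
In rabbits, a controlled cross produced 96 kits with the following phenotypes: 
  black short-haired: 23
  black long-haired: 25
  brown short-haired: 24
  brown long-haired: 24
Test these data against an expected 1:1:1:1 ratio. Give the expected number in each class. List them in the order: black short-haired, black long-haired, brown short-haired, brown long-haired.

The 1:1:1:1 ratio has 4 parts, so with N = 96 the expected counts are:
  black short-haired: 96 × 1/4 = 24
  black long-haired: 96 × 1/4 = 24
  brown short-haired: 96 × 1/4 = 24
  brown long-haired: 96 × 1/4 = 24

24, 24, 24, 24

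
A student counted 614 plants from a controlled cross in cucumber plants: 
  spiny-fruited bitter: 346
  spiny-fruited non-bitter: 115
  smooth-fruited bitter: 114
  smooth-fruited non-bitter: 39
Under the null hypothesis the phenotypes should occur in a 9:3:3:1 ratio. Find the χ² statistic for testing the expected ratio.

Under the 9:3:3:1 hypothesis (Σ ratio = 16, N = 614):
  spiny-fruited bitter: 614 × 9/16 = 345.375
  spiny-fruited non-bitter: 614 × 3/16 = 115.125
  smooth-fruited bitter: 614 × 3/16 = 115.125
  smooth-fruited non-bitter: 614 × 1/16 = 38.375
χ² = Σ (O − E)² / E
  spiny-fruited bitter: (346 − 345.375)² / 345.375 = 0.0011
  spiny-fruited non-bitter: (115 − 115.125)² / 115.125 = 0.0001
  smooth-fruited bitter: (114 − 115.125)² / 115.125 = 0.0110
  smooth-fruited non-bitter: (39 − 38.375)² / 38.375 = 0.0102
χ² = 0.0011 + 0.0001 + 0.0110 + 0.0102 = 0.0224 ≈ 0.022

0.022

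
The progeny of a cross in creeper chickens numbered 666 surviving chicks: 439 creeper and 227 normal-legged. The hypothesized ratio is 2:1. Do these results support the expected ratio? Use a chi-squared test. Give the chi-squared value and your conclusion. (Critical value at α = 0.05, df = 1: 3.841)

Under the 2:1 hypothesis (Σ ratio = 3, N = 666):
  creeper: 666 × 2/3 = 444
  normal-legged: 666 × 1/3 = 222
χ² = Σ (O − E)² / E
  creeper: (439 − 444)² / 444 = 0.0563
  normal-legged: (227 − 222)² / 222 = 0.1126
χ² = 0.0563 + 0.1126 = 0.1689 ≈ 0.169
Degrees of freedom = 2 − 1 = 1; critical value at α = 0.05 is 3.841.
Since 0.169 < 3.841, we fail to reject the null hypothesis — the data are consistent with the 2:1 ratio.

0.169; consistent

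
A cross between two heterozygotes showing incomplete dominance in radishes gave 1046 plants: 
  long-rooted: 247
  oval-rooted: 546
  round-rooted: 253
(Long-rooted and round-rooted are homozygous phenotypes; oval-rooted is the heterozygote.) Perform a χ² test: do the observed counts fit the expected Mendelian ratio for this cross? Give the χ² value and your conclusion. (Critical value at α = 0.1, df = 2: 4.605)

2.092; consistent

With incomplete dominance, a heterozygote × heterozygote cross gives a 1:2:1 phenotypic ratio.
Under the 1:2:1 hypothesis (Σ ratio = 4, N = 1046):
  long-rooted: 1046 × 1/4 = 261.5
  oval-rooted: 1046 × 2/4 = 523
  round-rooted: 1046 × 1/4 = 261.5
χ² = Σ (O − E)² / E
  long-rooted: (247 − 261.5)² / 261.5 = 0.8040
  oval-rooted: (546 − 523)² / 523 = 1.0115
  round-rooted: (253 − 261.5)² / 261.5 = 0.2763
χ² = 0.8040 + 1.0115 + 0.2763 = 2.0918 ≈ 2.092
Degrees of freedom = 3 − 1 = 2; critical value at α = 0.1 is 4.605.
Since 2.092 < 4.605, we fail to reject the null hypothesis — the data are consistent with the 1:2:1 ratio.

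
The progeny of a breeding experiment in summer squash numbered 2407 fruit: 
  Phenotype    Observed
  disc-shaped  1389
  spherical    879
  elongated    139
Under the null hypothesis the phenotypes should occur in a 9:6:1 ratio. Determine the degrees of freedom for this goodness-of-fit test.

2

A goodness-of-fit test with 3 phenotype classes has df = 3 − 1 = 2.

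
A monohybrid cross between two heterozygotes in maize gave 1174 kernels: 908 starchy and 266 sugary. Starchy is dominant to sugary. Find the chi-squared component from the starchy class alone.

0.859

For a monohybrid cross between heterozygotes with complete dominance, the expected phenotypic ratio is 3:1.
Under the 3:1 hypothesis (Σ ratio = 4, N = 1174):
  starchy: 1174 × 3/4 = 880.5
  sugary: 1174 × 1/4 = 293.5
Contribution of starchy: (908 − 880.5)² / 880.5 = 0.8589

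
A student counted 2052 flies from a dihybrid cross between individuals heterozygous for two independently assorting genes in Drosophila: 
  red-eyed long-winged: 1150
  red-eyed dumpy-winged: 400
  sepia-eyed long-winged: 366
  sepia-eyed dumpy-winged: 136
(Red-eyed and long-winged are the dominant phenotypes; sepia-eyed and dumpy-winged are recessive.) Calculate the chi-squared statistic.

A dihybrid F₂ with independent assortment and complete dominance at both loci gives a 9:3:3:1 phenotypic ratio.
Expected counts for N = 2052 under a 9:3:3:1 ratio (total parts = 16):
  red-eyed long-winged: 2052 × 9/16 = 1154.25
  red-eyed dumpy-winged: 2052 × 3/16 = 384.75
  sepia-eyed long-winged: 2052 × 3/16 = 384.75
  sepia-eyed dumpy-winged: 2052 × 1/16 = 128.25
χ² = Σ (O − E)² / E
  red-eyed long-winged: (1150 − 1154.25)² / 1154.25 = 0.0156
  red-eyed dumpy-winged: (400 − 384.75)² / 384.75 = 0.6045
  sepia-eyed long-winged: (366 − 384.75)² / 384.75 = 0.9137
  sepia-eyed dumpy-winged: (136 − 128.25)² / 128.25 = 0.4683
χ² = 0.0156 + 0.6045 + 0.9137 + 0.4683 = 2.0021 ≈ 2.002

2.002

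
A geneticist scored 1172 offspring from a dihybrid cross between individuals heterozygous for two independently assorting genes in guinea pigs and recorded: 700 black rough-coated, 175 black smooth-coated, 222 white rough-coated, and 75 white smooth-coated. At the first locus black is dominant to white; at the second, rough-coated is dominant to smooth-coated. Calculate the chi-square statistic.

A dihybrid F₂ with independent assortment and complete dominance at both loci gives a 9:3:3:1 phenotypic ratio.
Expected counts for N = 1172 under a 9:3:3:1 ratio (total parts = 16):
  black rough-coated: 1172 × 9/16 = 659.25
  black smooth-coated: 1172 × 3/16 = 219.75
  white rough-coated: 1172 × 3/16 = 219.75
  white smooth-coated: 1172 × 1/16 = 73.25
χ² = Σ (O − E)² / E
  black rough-coated: (700 − 659.25)² / 659.25 = 2.5189
  black smooth-coated: (175 − 219.75)² / 219.75 = 9.1129
  white rough-coated: (222 − 219.75)² / 219.75 = 0.0230
  white smooth-coated: (75 − 73.25)² / 73.25 = 0.0418
χ² = 2.5189 + 9.1129 + 0.0230 + 0.0418 = 11.6966 ≈ 11.697

11.697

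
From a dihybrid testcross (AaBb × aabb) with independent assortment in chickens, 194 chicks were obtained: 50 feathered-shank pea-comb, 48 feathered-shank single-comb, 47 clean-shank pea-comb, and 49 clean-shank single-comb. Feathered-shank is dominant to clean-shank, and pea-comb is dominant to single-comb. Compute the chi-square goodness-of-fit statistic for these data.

0.103

A dihybrid testcross with independent assortment gives a 1:1:1:1 ratio.
Under the 1:1:1:1 hypothesis (Σ ratio = 4, N = 194):
  feathered-shank pea-comb: 194 × 1/4 = 48.5
  feathered-shank single-comb: 194 × 1/4 = 48.5
  clean-shank pea-comb: 194 × 1/4 = 48.5
  clean-shank single-comb: 194 × 1/4 = 48.5
χ² = Σ (O − E)² / E
  feathered-shank pea-comb: (50 − 48.5)² / 48.5 = 0.0464
  feathered-shank single-comb: (48 − 48.5)² / 48.5 = 0.0052
  clean-shank pea-comb: (47 − 48.5)² / 48.5 = 0.0464
  clean-shank single-comb: (49 − 48.5)² / 48.5 = 0.0052
χ² = 0.0464 + 0.0052 + 0.0464 + 0.0052 = 0.1032 ≈ 0.103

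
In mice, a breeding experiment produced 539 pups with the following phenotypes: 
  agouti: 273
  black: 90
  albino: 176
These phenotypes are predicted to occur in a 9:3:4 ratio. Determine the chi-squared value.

16.844

Total ratio parts = 16. Expected numbers out of 539:
  agouti: 539 × 9/16 = 303.1875
  black: 539 × 3/16 = 101.0625
  albino: 539 × 4/16 = 134.75
χ² = Σ (O − E)² / E
  agouti: (273 − 303.1875)² / 303.1875 = 3.0057
  black: (90 − 101.0625)² / 101.0625 = 1.2109
  albino: (176 − 134.75)² / 134.75 = 12.6276
χ² = 3.0057 + 1.2109 + 12.6276 = 16.8442 ≈ 16.844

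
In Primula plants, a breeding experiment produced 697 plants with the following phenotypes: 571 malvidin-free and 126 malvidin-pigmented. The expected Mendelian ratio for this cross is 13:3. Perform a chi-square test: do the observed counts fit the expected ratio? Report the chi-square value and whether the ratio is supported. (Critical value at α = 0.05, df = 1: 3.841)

Expected counts for N = 697 under a 13:3 ratio (total parts = 16):
  malvidin-free: 697 × 13/16 = 566.3125
  malvidin-pigmented: 697 × 3/16 = 130.6875
χ² = Σ (O − E)² / E
  malvidin-free: (571 − 566.3125)² / 566.3125 = 0.0388
  malvidin-pigmented: (126 − 130.6875)² / 130.6875 = 0.1681
χ² = 0.0388 + 0.1681 = 0.2069 ≈ 0.207
Degrees of freedom = 2 − 1 = 1; critical value at α = 0.05 is 3.841.
Since 0.207 < 3.841, we fail to reject the null hypothesis — the data are consistent with the 13:3 ratio.

0.207; consistent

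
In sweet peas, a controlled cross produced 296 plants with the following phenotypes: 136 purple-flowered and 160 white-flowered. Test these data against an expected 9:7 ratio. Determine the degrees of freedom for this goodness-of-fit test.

1

A goodness-of-fit test with 2 phenotype classes has df = 2 − 1 = 1.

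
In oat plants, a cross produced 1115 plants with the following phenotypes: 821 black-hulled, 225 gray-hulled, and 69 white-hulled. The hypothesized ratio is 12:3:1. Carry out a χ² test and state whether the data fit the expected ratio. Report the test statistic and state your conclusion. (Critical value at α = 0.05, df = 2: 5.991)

1.500; consistent

Total ratio parts = 16. Expected numbers out of 1115:
  black-hulled: 1115 × 12/16 = 836.25
  gray-hulled: 1115 × 3/16 = 209.0625
  white-hulled: 1115 × 1/16 = 69.6875
χ² = Σ (O − E)² / E
  black-hulled: (821 − 836.25)² / 836.25 = 0.2781
  gray-hulled: (225 − 209.0625)² / 209.0625 = 1.2150
  white-hulled: (69 − 69.6875)² / 69.6875 = 0.0068
χ² = 0.2781 + 1.2150 + 0.0068 = 1.4999 ≈ 1.500
Degrees of freedom = 3 − 1 = 2; critical value at α = 0.05 is 5.991.
Since 1.500 < 5.991, we fail to reject the null hypothesis — the data are consistent with the 12:3:1 ratio.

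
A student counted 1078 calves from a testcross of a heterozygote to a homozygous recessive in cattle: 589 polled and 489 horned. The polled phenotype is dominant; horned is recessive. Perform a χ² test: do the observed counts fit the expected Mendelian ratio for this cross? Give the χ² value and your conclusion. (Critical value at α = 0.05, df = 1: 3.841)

A testcross of a heterozygote (Aa × aa) gives a 1:1 phenotypic ratio.
Under the 1:1 hypothesis (Σ ratio = 2, N = 1078):
  polled: 1078 × 1/2 = 539
  horned: 1078 × 1/2 = 539
χ² = Σ (O − E)² / E
  polled: (589 − 539)² / 539 = 4.6382
  horned: (489 − 539)² / 539 = 4.6382
χ² = 4.6382 + 4.6382 = 9.2764 ≈ 9.276
Degrees of freedom = 2 − 1 = 1; critical value at α = 0.05 is 3.841.
Since 9.276 > 3.841, we reject the null hypothesis — the data do not fit the 1:1 ratio.

9.276; not consistent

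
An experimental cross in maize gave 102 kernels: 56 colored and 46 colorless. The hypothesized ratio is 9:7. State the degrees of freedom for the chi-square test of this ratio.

A goodness-of-fit test with 2 phenotype classes has df = 2 − 1 = 1.

1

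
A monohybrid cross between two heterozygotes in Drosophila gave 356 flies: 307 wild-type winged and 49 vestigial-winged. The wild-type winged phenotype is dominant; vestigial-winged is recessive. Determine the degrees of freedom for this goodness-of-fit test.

1

For a monohybrid cross between heterozygotes with complete dominance, the expected phenotypic ratio is 3:1.
A goodness-of-fit test with 2 phenotype classes has df = 2 − 1 = 1.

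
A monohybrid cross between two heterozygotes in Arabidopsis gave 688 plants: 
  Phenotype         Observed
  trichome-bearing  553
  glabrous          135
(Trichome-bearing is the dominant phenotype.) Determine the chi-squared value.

10.612

For a monohybrid cross between heterozygotes with complete dominance, the expected phenotypic ratio is 3:1.
Total ratio parts = 4. Expected numbers out of 688:
  trichome-bearing: 688 × 3/4 = 516
  glabrous: 688 × 1/4 = 172
χ² = Σ (O − E)² / E
  trichome-bearing: (553 − 516)² / 516 = 2.6531
  glabrous: (135 − 172)² / 172 = 7.9593
χ² = 2.6531 + 7.9593 = 10.6124 ≈ 10.612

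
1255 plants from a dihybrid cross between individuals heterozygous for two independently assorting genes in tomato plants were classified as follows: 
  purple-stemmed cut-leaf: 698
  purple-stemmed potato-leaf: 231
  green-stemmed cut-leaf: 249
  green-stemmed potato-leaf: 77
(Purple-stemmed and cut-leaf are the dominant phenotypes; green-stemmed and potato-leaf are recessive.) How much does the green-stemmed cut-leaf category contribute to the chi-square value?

0.796

A dihybrid F₂ with independent assortment and complete dominance at both loci gives a 9:3:3:1 phenotypic ratio.
Under the 9:3:3:1 hypothesis (Σ ratio = 16, N = 1255):
  purple-stemmed cut-leaf: 1255 × 9/16 = 705.9375
  purple-stemmed potato-leaf: 1255 × 3/16 = 235.3125
  green-stemmed cut-leaf: 1255 × 3/16 = 235.3125
  green-stemmed potato-leaf: 1255 × 1/16 = 78.4375
Contribution of green-stemmed cut-leaf: (249 − 235.3125)² / 235.3125 = 0.7962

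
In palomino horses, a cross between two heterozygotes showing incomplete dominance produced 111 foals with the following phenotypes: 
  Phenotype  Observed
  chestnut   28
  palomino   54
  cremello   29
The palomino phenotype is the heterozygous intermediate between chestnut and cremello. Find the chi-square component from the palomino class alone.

With incomplete dominance, a heterozygote × heterozygote cross gives a 1:2:1 phenotypic ratio.
Total ratio parts = 4. Expected numbers out of 111:
  chestnut: 111 × 1/4 = 27.75
  palomino: 111 × 2/4 = 55.5
  cremello: 111 × 1/4 = 27.75
Contribution of palomino: (54 − 55.5)² / 55.5 = 0.0405

0.041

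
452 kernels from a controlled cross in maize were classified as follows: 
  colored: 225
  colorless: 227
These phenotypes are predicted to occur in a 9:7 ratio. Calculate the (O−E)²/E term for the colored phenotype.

3.365

The 9:7 ratio has 16 parts, so with N = 452 the expected counts are:
  colored: 452 × 9/16 = 254.25
  colorless: 452 × 7/16 = 197.75
Contribution of colored: (225 − 254.25)² / 254.25 = 3.3650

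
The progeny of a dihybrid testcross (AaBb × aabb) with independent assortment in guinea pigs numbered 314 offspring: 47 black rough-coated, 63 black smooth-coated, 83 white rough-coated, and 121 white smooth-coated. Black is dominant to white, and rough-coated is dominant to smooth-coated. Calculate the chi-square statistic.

38.968

A dihybrid testcross with independent assortment gives a 1:1:1:1 ratio.
The 1:1:1:1 ratio has 4 parts, so with N = 314 the expected counts are:
  black rough-coated: 314 × 1/4 = 78.5
  black smooth-coated: 314 × 1/4 = 78.5
  white rough-coated: 314 × 1/4 = 78.5
  white smooth-coated: 314 × 1/4 = 78.5
χ² = Σ (O − E)² / E
  black rough-coated: (47 − 78.5)² / 78.5 = 12.6401
  black smooth-coated: (63 − 78.5)² / 78.5 = 3.0605
  white rough-coated: (83 − 78.5)² / 78.5 = 0.2580
  white smooth-coated: (121 − 78.5)² / 78.5 = 23.0096
χ² = 12.6401 + 3.0605 + 0.2580 + 23.0096 = 38.9682 ≈ 38.968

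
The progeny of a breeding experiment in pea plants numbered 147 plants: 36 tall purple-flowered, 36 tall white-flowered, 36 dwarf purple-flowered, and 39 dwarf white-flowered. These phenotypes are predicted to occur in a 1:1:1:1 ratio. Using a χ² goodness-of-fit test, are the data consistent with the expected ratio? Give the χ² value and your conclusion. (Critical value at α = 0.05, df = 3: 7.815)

Expected counts for N = 147 under a 1:1:1:1 ratio (total parts = 4):
  tall purple-flowered: 147 × 1/4 = 36.75
  tall white-flowered: 147 × 1/4 = 36.75
  dwarf purple-flowered: 147 × 1/4 = 36.75
  dwarf white-flowered: 147 × 1/4 = 36.75
χ² = Σ (O − E)² / E
  tall purple-flowered: (36 − 36.75)² / 36.75 = 0.0153
  tall white-flowered: (36 − 36.75)² / 36.75 = 0.0153
  dwarf purple-flowered: (36 − 36.75)² / 36.75 = 0.0153
  dwarf white-flowered: (39 − 36.75)² / 36.75 = 0.1378
χ² = 0.0153 + 0.0153 + 0.0153 + 0.1378 = 0.1837 ≈ 0.184
Degrees of freedom = 4 − 1 = 3; critical value at α = 0.05 is 7.815.
Since 0.184 < 7.815, we fail to reject the null hypothesis — the data are consistent with the 1:1:1:1 ratio.

0.184; consistent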